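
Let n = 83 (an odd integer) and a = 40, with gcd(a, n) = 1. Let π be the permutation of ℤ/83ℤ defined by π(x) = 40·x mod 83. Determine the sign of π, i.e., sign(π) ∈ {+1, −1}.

+1

Start at x=33: 33 → 75 → 12 → 65 → 27 → 1 → 40 → … (one orbit).
Cycle type of π: 41×2 + 1; total 3 cycles.
Σ(ℓ_i−1) = 83−3 = 80; sign = (−1)^80 = +1.
Zolotarev: (40|83) = +1, matching the cycle-count sign.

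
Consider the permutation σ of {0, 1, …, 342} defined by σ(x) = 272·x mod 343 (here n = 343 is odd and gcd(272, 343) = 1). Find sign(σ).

Start at x=251: 251 → 15 → 307 → 155 → 314 → 1 → 272 → … (one orbit).
Cycle lengths of π_272 on ℤ/343ℤ: [98, 98, 98, 14, 14, 14, 2, 2, 2, 1]; 10 cycles in total.
343 − 10 = 333 transpositions; sign(π) = (−1)^333 = -1.

-1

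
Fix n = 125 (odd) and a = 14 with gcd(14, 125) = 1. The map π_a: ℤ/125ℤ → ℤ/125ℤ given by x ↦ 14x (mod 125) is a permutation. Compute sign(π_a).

Trace 124: π^k(124) = [124, 111, 54, 6, 84, 51, 89] for k=0..6.
7 cycles of lengths [50, 50, 10, 10, 2, 2, 1].
Σ(ℓ_i−1) = 125−7 = 118; sign = (−1)^118 = +1.
Check: (14/125) = +1 by Zolotarev.

+1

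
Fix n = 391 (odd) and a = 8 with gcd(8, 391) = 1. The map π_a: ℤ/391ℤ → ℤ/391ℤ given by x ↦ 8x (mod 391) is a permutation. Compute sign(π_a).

+1

Start at x=2: 2 → 16 → 128 → 242 → 372 → 239 → 348 → … (one orbit).
π_8 has 9 disjoint cycles with lengths [88, 88, 88, 88, 11, 11, 8, 8, 1] on {0,…,390}.
sign(π) = (−1)^{n − #cycles} = (−1)^{391−9} = (−1)^382 = +1.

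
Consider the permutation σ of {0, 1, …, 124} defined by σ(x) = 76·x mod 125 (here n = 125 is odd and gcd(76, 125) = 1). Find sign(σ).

Start at x=26: 26 → 101 → 51 → 1 → 76 → 26 (one orbit).
Cycle lengths of π_76 on ℤ/125ℤ: [5, 5, 5, 5, 5, 5, 5, 5, 5, 5, 5, 5, 5, 5, 5, 5, 5, 5, 5, 5, 1, 1, 1, 1, 1, 1, 1, 1, 1, 1, 1, 1, 1, 1, 1, 1, 1, 1, 1, 1, 1, 1, 1, 1, 1]; 45 cycles in total.
Σ(ℓ_i−1) = 125−45 = 80; sign = (−1)^80 = +1.
Zolotarev: (76|125) = +1, matching the cycle-count sign.

+1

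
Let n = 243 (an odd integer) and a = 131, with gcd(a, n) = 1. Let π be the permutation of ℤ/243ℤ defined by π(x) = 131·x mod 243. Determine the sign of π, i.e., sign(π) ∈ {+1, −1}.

Trace 70: π^k(70) = [70, 179, 121, 56, 46, 194, 142] for k=0..6.
The orbit structure of x ↦ 131x mod 243: 6 orbits of sizes [162, 54, 18, 6, 2, 1].
n − c = 243 − 6 = 237; sign = (−1)^237 = -1.
(131|243)_J = -1 (Zolotarev's lemma cross-check).

-1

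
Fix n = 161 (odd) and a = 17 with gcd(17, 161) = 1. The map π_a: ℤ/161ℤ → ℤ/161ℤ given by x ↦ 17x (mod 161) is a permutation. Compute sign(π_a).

+1

Orbit of 45 under x↦17x: [45, 121, 125, 32, 61, 71, 80]… (length divides ord_161(17)).
Cycle lengths of π_17 on ℤ/161ℤ: [66, 66, 22, 6, 1]; 5 cycles in total.
Σ(ℓ_i−1) = 161−5 = 156; sign = (−1)^156 = +1.
Via Zolotarev, sign(π_{17}) = (17|161) = +1.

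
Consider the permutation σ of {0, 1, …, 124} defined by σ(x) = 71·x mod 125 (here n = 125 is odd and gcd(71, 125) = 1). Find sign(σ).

Orbit of 86 under x↦71x: [86, 106, 26, 96, 66, 61, 81]… (length divides ord_125(71)).
π_71 has 13 disjoint cycles with lengths [25, 25, 25, 25, 5, 5, 5, 5, 1, 1, 1, 1, 1] on {0,…,124}.
sign(π) = (−1)^{n − #cycles} = (−1)^{125−13} = (−1)^112 = +1.
Check: (71/125) = +1 by Zolotarev.

+1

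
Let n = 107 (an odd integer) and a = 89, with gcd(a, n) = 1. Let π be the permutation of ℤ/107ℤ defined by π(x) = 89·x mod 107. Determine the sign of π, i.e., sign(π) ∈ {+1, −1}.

+1

Trace 13: π^k(13) = [13, 87, 39, 47, 10, 34, 30] for k=0..6.
Cycle type of π: 53×2 + 1; total 3 cycles.
With 3 cycles on 107 points, sign = (−1)^{107−3} = +1.
(89|107)_J = +1 (Zolotarev's lemma cross-check).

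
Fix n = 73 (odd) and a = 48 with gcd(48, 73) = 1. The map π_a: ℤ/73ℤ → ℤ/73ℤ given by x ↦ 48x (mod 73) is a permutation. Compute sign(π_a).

+1

Trace 16: π^k(16) = [16, 38, 72, 25, 32, 3, 71] for k=0..6.
The orbit structure of x ↦ 48x mod 73: 3 orbits of sizes [36, 36, 1].
73 − 3 = 70 transpositions; sign(π) = (−1)^70 = +1.
The Jacobi symbol (48|73) = +1 (Zolotarev) agrees.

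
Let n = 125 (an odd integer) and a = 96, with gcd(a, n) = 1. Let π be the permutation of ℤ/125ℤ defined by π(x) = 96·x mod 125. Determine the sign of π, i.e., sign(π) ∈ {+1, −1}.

+1

Start at x=51: 51 → 21 → 16 → 36 → 81 → 26 → 121 → … (one orbit).
Decompose π into cycles: lengths [25, 25, 25, 25, 5, 5, 5, 5, 1, 1, 1, 1, 1] (13 cycles, including the fixed point 0).
sign(π) = (−1)^{n − #cycles} = (−1)^{125−13} = (−1)^112 = +1.
(96|125)_J = +1 (Zolotarev's lemma cross-check).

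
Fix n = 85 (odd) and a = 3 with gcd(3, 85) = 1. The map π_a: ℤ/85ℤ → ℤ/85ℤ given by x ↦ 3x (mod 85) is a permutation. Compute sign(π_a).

Start at x=81: 81 → 73 → 49 → 62 → 16 → 48 → 59 → … (one orbit).
Cycle type of π: 16×5 + 4 + 1; total 7 cycles.
With 7 cycles on 85 points, sign = (−1)^{85−7} = +1.
Via Zolotarev, sign(π_{3}) = (3|85) = +1.

+1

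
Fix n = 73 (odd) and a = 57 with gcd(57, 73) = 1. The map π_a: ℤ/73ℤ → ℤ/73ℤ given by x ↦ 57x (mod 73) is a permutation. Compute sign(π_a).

+1

Start at x=71: 71 → 32 → 72 → 16 → 36 → 8 → 18 → … (one orbit).
Cycle lengths of π_57 on ℤ/73ℤ: [18, 18, 18, 18, 1]; 5 cycles in total.
5 cycles on 73: each ℓ→(−1)^(ℓ−1), product (−1)^68 = +1.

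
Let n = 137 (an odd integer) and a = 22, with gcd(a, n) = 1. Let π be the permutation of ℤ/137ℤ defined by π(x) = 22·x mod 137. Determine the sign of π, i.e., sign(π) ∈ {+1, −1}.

+1

Start at x=77: 77 → 50 → 4 → 88 → 18 → 122 → 81 → … (one orbit).
π_22 has 5 disjoint cycles with lengths [34, 34, 34, 34, 1] on {0,…,136}.
With 5 cycles on 137 points, sign = (−1)^{137−5} = +1.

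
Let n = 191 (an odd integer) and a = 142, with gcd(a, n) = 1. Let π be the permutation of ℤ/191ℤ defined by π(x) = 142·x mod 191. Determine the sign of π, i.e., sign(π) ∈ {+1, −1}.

Start at x=82: 82 → 184 → 152 → 1 → 142 → 109 → 7 → … (one orbit).
The orbit structure of x ↦ 142x mod 191: 20 orbits of sizes [10, 10, 10, 10, 10, 10, 10, 10, 10, 10, 10, 10, 10, 10, 10, 10, 10, 10, 10, 1].
sign(π) = (−1)^{n − #cycles} = (−1)^{191−20} = (−1)^171 = -1.

-1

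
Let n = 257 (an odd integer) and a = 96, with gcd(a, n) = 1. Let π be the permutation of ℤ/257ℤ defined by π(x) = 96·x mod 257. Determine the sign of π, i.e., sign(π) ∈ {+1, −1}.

-1

Orbit of 184 under x↦96x: [184, 188, 58, 171, 225, 12, 124]… (length divides ord_257(96)).
π_96 has 2 disjoint cycles with lengths [256, 1] on {0,…,256}.
Σ(ℓ_i−1) = 257−2 = 255; sign = (−1)^255 = -1.
Zolotarev: (96|257) = -1, matching the cycle-count sign.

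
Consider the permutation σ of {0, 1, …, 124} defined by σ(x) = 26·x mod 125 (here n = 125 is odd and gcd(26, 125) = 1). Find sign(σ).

+1

Start at x=51: 51 → 76 → 101 → 1 → 26 → 51 (one orbit).
The orbit structure of x ↦ 26x mod 125: 45 orbits of sizes [5, 5, 5, 5, 5, 5, 5, 5, 5, 5, 5, 5, 5, 5, 5, 5, 5, 5, 5, 5, 1, 1, 1, 1, 1, 1, 1, 1, 1, 1, 1, 1, 1, 1, 1, 1, 1, 1, 1, 1, 1, 1, 1, 1, 1].
n − c = 125 − 45 = 80; sign = (−1)^80 = +1.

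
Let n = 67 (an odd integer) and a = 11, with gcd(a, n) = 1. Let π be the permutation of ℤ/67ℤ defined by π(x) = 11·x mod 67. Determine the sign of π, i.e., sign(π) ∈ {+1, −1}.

-1

Orbit of 22 under x↦11x: [22, 41, 49, 3, 33, 28, 40]… (length divides ord_67(11)).
π_11 has 2 disjoint cycles with lengths [66, 1] on {0,…,66}.
sign(π) = (−1)^{n − #cycles} = (−1)^{67−2} = (−1)^65 = -1.
Via Zolotarev, sign(π_{11}) = (11|67) = -1.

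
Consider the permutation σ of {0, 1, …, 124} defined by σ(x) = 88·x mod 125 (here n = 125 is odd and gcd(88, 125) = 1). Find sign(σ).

Orbit of 63 under x↦88x: [63, 44, 122, 111, 18, 84, 17]… (length divides ord_125(88)).
Decompose π into cycles: lengths [100, 20, 4, 1] (4 cycles, including the fixed point 0).
With 4 cycles on 125 points, sign = (−1)^{125−4} = -1.

-1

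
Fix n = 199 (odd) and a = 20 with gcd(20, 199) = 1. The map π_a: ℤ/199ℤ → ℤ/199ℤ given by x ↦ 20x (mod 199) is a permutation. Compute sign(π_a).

Trace 111: π^k(111) = [111, 31, 23, 62, 46, 124, 92] for k=0..6.
Cycle lengths of π_20 on ℤ/199ℤ: [99, 99, 1]; 3 cycles in total.
199 − 3 = 196 transpositions; sign(π) = (−1)^196 = +1.
(20|199)_J = +1 (Zolotarev's lemma cross-check).

+1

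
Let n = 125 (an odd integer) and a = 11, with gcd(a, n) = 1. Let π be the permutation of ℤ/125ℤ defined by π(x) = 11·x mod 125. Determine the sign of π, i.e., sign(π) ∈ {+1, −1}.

+1

Start at x=31: 31 → 91 → 1 → 11 → 121 → 81 → 16 → … (one orbit).
Cycle lengths of π_11 on ℤ/125ℤ: [25, 25, 25, 25, 5, 5, 5, 5, 1, 1, 1, 1, 1]; 13 cycles in total.
Σ(ℓ_i−1) = 125−13 = 112; sign = (−1)^112 = +1.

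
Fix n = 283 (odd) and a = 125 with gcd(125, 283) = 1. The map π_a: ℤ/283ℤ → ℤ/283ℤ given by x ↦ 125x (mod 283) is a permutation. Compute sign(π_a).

Orbit of 225 under x↦125x: [225, 108, 199, 254, 54, 241, 127]… (length divides ord_283(125)).
The orbit structure of x ↦ 125x mod 283: 4 orbits of sizes [94, 94, 94, 1].
4 cycles on 283: each ℓ→(−1)^(ℓ−1), product (−1)^279 = -1.
The Jacobi symbol (125|283) = -1 (Zolotarev) agrees.

-1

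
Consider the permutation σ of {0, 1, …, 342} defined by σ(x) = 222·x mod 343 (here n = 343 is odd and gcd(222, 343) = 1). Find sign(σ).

Orbit of 143 under x↦222x: [143, 190, 334, 60, 286, 37, 325]… (length divides ord_343(222)).
Decompose π into cycles: lengths [294, 42, 6, 1] (4 cycles, including the fixed point 0).
With 4 cycles on 343 points, sign = (−1)^{343−4} = -1.
Via Zolotarev, sign(π_{222}) = (222|343) = -1.

-1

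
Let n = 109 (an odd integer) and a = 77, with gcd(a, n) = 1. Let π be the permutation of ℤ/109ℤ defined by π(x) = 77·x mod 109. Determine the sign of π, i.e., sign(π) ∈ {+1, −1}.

-1

Trace 107: π^k(107) = [107, 64, 23, 27, 8, 71, 17] for k=0..6.
Decompose π into cycles: lengths [36, 36, 36, 1] (4 cycles, including the fixed point 0).
109 − 4 = 105 transpositions; sign(π) = (−1)^105 = -1.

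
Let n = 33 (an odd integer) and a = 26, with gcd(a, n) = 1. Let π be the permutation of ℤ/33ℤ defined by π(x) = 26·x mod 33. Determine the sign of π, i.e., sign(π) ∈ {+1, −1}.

-1

Start at x=4: 4 → 5 → 31 → 14 → 1 → 26 → 16 → … (one orbit).
Decompose π into cycles: lengths [10, 10, 5, 5, 2, 1] (6 cycles, including the fixed point 0).
n − c = 33 − 6 = 27; sign = (−1)^27 = -1.
The Jacobi symbol (26|33) = -1 (Zolotarev) agrees.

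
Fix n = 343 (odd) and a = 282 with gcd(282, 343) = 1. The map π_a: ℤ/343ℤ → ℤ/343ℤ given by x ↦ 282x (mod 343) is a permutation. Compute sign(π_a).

Start at x=86: 86 → 242 → 330 → 107 → 333 → 267 → 177 → … (one orbit).
π_282 has 7 disjoint cycles with lengths [147, 147, 21, 21, 3, 3, 1] on {0,…,342}.
7 cycles on 343: each ℓ→(−1)^(ℓ−1), product (−1)^336 = +1.

+1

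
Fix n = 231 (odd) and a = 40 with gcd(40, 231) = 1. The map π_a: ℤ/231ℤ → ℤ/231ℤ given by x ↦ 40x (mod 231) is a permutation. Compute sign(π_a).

Start at x=61: 61 → 130 → 118 → 100 → 73 → 148 → 145 → … (one orbit).
15 cycles of lengths [30, 30, 30, 30, 30, 30, 10, 10, 10, 6, 6, 6, 1, 1, 1].
231 − 15 = 216 transpositions; sign(π) = (−1)^216 = +1.

+1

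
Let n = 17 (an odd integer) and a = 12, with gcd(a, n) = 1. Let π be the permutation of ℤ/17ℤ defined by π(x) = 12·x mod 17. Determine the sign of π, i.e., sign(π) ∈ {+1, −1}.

-1

Start at x=3: 3 → 2 → 7 → 16 → 5 → 9 → 6 → … (one orbit).
π_12 has 2 disjoint cycles with lengths [16, 1] on {0,…,16}.
Σ(ℓ_i−1) = 17−2 = 15; sign = (−1)^15 = -1.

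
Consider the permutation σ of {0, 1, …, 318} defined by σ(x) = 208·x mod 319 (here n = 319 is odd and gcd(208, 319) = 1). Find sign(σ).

Trace 23: π^k(23) = [23, 318, 111, 120, 78, 274, 210] for k=0..6.
The orbit structure of x ↦ 208x mod 319: 28 orbits of sizes [14, 14, 14, 14, 14, 14, 14, 14, 14, 14, 14, 14, 14, 14, 14, 14, 14, 14, 14, 14, 14, 14, 2, 2, 2, 2, 2, 1].
Σ(ℓ_i−1) = 319−28 = 291; sign = (−1)^291 = -1.

-1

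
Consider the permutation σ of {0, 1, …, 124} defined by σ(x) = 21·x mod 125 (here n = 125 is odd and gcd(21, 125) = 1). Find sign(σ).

Trace 46: π^k(46) = [46, 91, 36, 6, 1, 21, 66] for k=0..6.
π_21 has 13 disjoint cycles with lengths [25, 25, 25, 25, 5, 5, 5, 5, 1, 1, 1, 1, 1] on {0,…,124}.
13 cycles on 125: each ℓ→(−1)^(ℓ−1), product (−1)^112 = +1.
Via Zolotarev, sign(π_{21}) = (21|125) = +1.

+1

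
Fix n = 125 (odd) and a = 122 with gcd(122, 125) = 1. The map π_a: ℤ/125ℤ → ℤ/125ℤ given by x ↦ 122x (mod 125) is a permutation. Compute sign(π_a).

-1

Trace 11: π^k(11) = [11, 92, 99, 78, 16, 77, 19] for k=0..6.
Decompose π into cycles: lengths [100, 20, 4, 1] (4 cycles, including the fixed point 0).
sign(π) = (−1)^{n − #cycles} = (−1)^{125−4} = (−1)^121 = -1.
Via Zolotarev, sign(π_{122}) = (122|125) = -1.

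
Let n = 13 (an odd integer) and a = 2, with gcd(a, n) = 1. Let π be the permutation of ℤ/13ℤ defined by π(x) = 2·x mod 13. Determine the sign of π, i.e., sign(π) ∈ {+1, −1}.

-1

Orbit of 5 under x↦2x: [5, 10, 7, 1, 2, 4, 8]… (length divides ord_13(2)).
Cycle type of π: 12 + 1; total 2 cycles.
With 2 cycles on 13 points, sign = (−1)^{13−2} = -1.
Zolotarev: (2|13) = -1, matching the cycle-count sign.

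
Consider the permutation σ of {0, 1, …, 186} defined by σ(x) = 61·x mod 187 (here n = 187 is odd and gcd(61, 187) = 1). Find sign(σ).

Start at x=93: 93 → 63 → 103 → 112 → 100 → 116 → 157 → … (one orbit).
5 cycles of lengths [80, 80, 16, 10, 1].
sign(π) = (−1)^{n − #cycles} = (−1)^{187−5} = (−1)^182 = +1.
Check: (61/187) = +1 by Zolotarev.

+1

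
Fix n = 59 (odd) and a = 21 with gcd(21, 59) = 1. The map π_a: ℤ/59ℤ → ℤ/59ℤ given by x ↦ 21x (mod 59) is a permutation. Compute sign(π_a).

Trace 35: π^k(35) = [35, 27, 36, 48, 5, 46, 22] for k=0..6.
π_21 has 3 disjoint cycles with lengths [29, 29, 1] on {0,…,58}.
59 − 3 = 56 transpositions; sign(π) = (−1)^56 = +1.

+1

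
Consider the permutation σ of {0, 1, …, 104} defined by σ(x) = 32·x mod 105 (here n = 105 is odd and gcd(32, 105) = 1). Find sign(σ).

Start at x=1: 1 → 32 → 79 → 8 → 46 → 2 → 64 → … (one orbit).
Decompose π into cycles: lengths [12, 12, 12, 12, 12, 12, 6, 6, 4, 4, 4, 3, 3, 2, 1] (15 cycles, including the fixed point 0).
Σ(ℓ_i−1) = 105−15 = 90; sign = (−1)^90 = +1.
(32|105)_J = +1 (Zolotarev's lemma cross-check).

+1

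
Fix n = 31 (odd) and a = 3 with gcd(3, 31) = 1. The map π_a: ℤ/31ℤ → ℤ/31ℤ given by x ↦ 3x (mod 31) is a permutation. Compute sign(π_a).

Start at x=13: 13 → 8 → 24 → 10 → 30 → 28 → 22 → … (one orbit).
Cycle lengths of π_3 on ℤ/31ℤ: [30, 1]; 2 cycles in total.
sign(π) = (−1)^{n − #cycles} = (−1)^{31−2} = (−1)^29 = -1.
The Jacobi symbol (3|31) = -1 (Zolotarev) agrees.

-1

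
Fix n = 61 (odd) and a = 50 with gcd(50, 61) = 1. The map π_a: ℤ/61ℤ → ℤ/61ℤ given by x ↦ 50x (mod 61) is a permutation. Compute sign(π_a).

-1

Orbit of 50 under x↦50x: [50, 60, 11, 1]… (length divides ord_61(50)).
Decompose π into cycles: lengths [4, 4, 4, 4, 4, 4, 4, 4, 4, 4, 4, 4, 4, 4, 4, 1] (16 cycles, including the fixed point 0).
61 − 16 = 45 transpositions; sign(π) = (−1)^45 = -1.
The Jacobi symbol (50|61) = -1 (Zolotarev) agrees.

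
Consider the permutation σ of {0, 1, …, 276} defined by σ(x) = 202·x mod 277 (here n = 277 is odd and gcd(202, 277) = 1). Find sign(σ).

Orbit of 248 under x↦202x: [248, 236, 28, 116, 164, 165, 90]… (length divides ord_277(202)).
5 cycles of lengths [69, 69, 69, 69, 1].
sign(π) = (−1)^{n − #cycles} = (−1)^{277−5} = (−1)^272 = +1.

+1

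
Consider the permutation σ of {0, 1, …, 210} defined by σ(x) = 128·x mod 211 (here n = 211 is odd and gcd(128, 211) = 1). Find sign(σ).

Start at x=210: 210 → 83 → 74 → 188 → 10 → 14 → 104 → … (one orbit).
The orbit structure of x ↦ 128x mod 211: 8 orbits of sizes [30, 30, 30, 30, 30, 30, 30, 1].
8 cycles on 211: each ℓ→(−1)^(ℓ−1), product (−1)^203 = -1.
The Jacobi symbol (128|211) = -1 (Zolotarev) agrees.

-1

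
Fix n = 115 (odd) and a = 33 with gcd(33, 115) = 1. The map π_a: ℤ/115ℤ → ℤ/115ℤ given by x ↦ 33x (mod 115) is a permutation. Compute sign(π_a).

+1

Start at x=59: 59 → 107 → 81 → 28 → 4 → 17 → 101 → … (one orbit).
Cycle type of π: 44×2 + 22 + 4 + 1; total 5 cycles.
n − c = 115 − 5 = 110; sign = (−1)^110 = +1.
The Jacobi symbol (33|115) = +1 (Zolotarev) agrees.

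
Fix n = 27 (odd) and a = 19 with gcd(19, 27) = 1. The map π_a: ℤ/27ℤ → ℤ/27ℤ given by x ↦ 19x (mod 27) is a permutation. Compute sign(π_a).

Start at x=1: 1 → 19 → 10 → 1 (one orbit).
The orbit structure of x ↦ 19x mod 27: 15 orbits of sizes [3, 3, 3, 3, 3, 3, 1, 1, 1, 1, 1, 1, 1, 1, 1].
Σ(ℓ_i−1) = 27−15 = 12; sign = (−1)^12 = +1.

+1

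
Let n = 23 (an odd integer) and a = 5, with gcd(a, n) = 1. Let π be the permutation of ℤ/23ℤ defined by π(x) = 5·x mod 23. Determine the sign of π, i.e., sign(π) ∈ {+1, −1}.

-1

Trace 12: π^k(12) = [12, 14, 1, 5, 2, 10, 4] for k=0..6.
π_5 has 2 disjoint cycles with lengths [22, 1] on {0,…,22}.
Σ(ℓ_i−1) = 23−2 = 21; sign = (−1)^21 = -1.
Via Zolotarev, sign(π_{5}) = (5|23) = -1.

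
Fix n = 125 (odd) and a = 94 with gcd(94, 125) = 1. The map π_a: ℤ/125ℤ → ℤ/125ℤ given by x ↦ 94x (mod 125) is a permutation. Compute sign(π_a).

+1

Orbit of 101 under x↦94x: [101, 119, 61, 109, 121, 124, 31]… (length divides ord_125(94)).
Cycle lengths of π_94 on ℤ/125ℤ: [50, 50, 10, 10, 2, 2, 1]; 7 cycles in total.
With 7 cycles on 125 points, sign = (−1)^{125−7} = +1.
(94|125)_J = +1 (Zolotarev's lemma cross-check).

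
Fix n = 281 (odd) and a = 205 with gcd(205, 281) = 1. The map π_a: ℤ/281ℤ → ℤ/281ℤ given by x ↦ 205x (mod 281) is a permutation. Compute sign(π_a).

Trace 13: π^k(13) = [13, 136, 61, 141, 243, 78, 254] for k=0..6.
Cycle lengths of π_205 on ℤ/281ℤ: [280, 1]; 2 cycles in total.
281 − 2 = 279 transpositions; sign(π) = (−1)^279 = -1.
Zolotarev: (205|281) = -1, matching the cycle-count sign.

-1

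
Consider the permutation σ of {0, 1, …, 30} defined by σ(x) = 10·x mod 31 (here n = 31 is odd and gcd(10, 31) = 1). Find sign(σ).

Trace 2: π^k(2) = [2, 20, 14, 16, 5, 19, 4] for k=0..6.
3 cycles of lengths [15, 15, 1].
n − c = 31 − 3 = 28; sign = (−1)^28 = +1.
(10|31)_J = +1 (Zolotarev's lemma cross-check).

+1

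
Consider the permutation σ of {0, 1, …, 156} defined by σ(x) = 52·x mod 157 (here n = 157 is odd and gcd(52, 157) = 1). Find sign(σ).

Orbit of 121 under x↦52x: [121, 12, 153, 106, 17, 99, 124]… (length divides ord_157(52)).
Decompose π into cycles: lengths [39, 39, 39, 39, 1] (5 cycles, including the fixed point 0).
Σ(ℓ_i−1) = 157−5 = 152; sign = (−1)^152 = +1.

+1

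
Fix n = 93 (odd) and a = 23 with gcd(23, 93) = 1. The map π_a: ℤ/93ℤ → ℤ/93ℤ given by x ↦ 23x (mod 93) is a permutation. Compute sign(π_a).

+1

Orbit of 64 under x↦23x: [64, 77, 4, 92, 70, 29, 16]… (length divides ord_93(23)).
Decompose π into cycles: lengths [10, 10, 10, 10, 10, 10, 10, 10, 10, 2, 1] (11 cycles, including the fixed point 0).
With 11 cycles on 93 points, sign = (−1)^{93−11} = +1.
Zolotarev: (23|93) = +1, matching the cycle-count sign.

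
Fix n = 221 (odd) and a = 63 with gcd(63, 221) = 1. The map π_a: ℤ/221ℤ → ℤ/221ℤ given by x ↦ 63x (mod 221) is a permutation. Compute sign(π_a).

+1

Trace 120: π^k(120) = [120, 46, 25, 28, 217, 190, 36] for k=0..6.
Cycle lengths of π_63 on ℤ/221ℤ: [48, 48, 48, 48, 16, 12, 1]; 7 cycles in total.
n − c = 221 − 7 = 214; sign = (−1)^214 = +1.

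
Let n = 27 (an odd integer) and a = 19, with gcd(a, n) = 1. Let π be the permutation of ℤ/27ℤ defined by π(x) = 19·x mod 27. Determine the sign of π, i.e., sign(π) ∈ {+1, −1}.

Orbit of 10 under x↦19x: [10, 1, 19]… (length divides ord_27(19)).
The orbit structure of x ↦ 19x mod 27: 15 orbits of sizes [3, 3, 3, 3, 3, 3, 1, 1, 1, 1, 1, 1, 1, 1, 1].
sign(π) = (−1)^{n − #cycles} = (−1)^{27−15} = (−1)^12 = +1.
Check: (19/27) = +1 by Zolotarev.

+1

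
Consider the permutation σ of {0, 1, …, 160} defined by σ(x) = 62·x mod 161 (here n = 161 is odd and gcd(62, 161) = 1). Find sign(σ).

Orbit of 146 under x↦62x: [146, 36, 139, 85, 118, 71, 55]… (length divides ord_161(62)).
Cycle lengths of π_62 on ℤ/161ℤ: [22, 22, 22, 22, 22, 22, 11, 11, 2, 2, 2, 1]; 12 cycles in total.
sign(π) = (−1)^{n − #cycles} = (−1)^{161−12} = (−1)^149 = -1.

-1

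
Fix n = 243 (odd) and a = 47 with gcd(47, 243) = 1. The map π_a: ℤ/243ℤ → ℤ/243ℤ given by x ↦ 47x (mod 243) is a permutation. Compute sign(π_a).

Orbit of 25 under x↦47x: [25, 203, 64, 92, 193, 80, 115]… (length divides ord_243(47)).
π_47 has 6 disjoint cycles with lengths [162, 54, 18, 6, 2, 1] on {0,…,242}.
243 − 6 = 237 transpositions; sign(π) = (−1)^237 = -1.
The Jacobi symbol (47|243) = -1 (Zolotarev) agrees.

-1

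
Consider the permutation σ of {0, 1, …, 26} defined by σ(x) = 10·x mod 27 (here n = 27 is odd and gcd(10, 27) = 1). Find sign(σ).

+1

Trace 19: π^k(19) = [19, 1, 10] for k=0..2.
15 cycles of lengths [3, 3, 3, 3, 3, 3, 1, 1, 1, 1, 1, 1, 1, 1, 1].
27 − 15 = 12 transpositions; sign(π) = (−1)^12 = +1.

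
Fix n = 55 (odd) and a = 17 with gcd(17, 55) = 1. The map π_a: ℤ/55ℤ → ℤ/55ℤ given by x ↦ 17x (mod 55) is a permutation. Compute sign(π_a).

+1

Trace 43: π^k(43) = [43, 16, 52, 4, 13, 1, 17] for k=0..6.
Cycle type of π: 20×2 + 10 + 4 + 1; total 5 cycles.
5 cycles on 55: each ℓ→(−1)^(ℓ−1), product (−1)^50 = +1.
Via Zolotarev, sign(π_{17}) = (17|55) = +1.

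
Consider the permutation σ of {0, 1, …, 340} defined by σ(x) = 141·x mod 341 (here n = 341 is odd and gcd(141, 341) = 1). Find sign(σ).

Start at x=3: 3 → 82 → 309 → 262 → 114 → 47 → 148 → … (one orbit).
Cycle type of π: 30×11 + 5×2 + 1; total 14 cycles.
With 14 cycles on 341 points, sign = (−1)^{341−14} = -1.

-1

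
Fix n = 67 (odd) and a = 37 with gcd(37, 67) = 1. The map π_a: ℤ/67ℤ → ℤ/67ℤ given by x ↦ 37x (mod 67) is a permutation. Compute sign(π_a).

+1

Orbit of 1 under x↦37x: [1, 37, 29]… (length divides ord_67(37)).
The orbit structure of x ↦ 37x mod 67: 23 orbits of sizes [3, 3, 3, 3, 3, 3, 3, 3, 3, 3, 3, 3, 3, 3, 3, 3, 3, 3, 3, 3, 3, 3, 1].
Σ(ℓ_i−1) = 67−23 = 44; sign = (−1)^44 = +1.
(37|67)_J = +1 (Zolotarev's lemma cross-check).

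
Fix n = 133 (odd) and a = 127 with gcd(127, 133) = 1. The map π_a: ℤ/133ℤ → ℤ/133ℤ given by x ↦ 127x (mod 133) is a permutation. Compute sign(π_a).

-1

Start at x=127: 127 → 36 → 50 → 99 → 71 → 106 → 29 → … (one orbit).
Decompose π into cycles: lengths [18, 18, 18, 18, 18, 18, 18, 1, 1, 1, 1, 1, 1, 1] (14 cycles, including the fixed point 0).
n − c = 133 − 14 = 119; sign = (−1)^119 = -1.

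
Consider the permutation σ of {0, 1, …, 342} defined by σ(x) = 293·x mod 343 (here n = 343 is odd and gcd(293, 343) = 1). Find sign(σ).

-1

Trace 295: π^k(295) = [295, 342, 50, 244, 148, 146, 246] for k=0..6.
The orbit structure of x ↦ 293x mod 343: 46 orbits of sizes [14, 14, 14, 14, 14, 14, 14, 14, 14, 14, 14, 14, 14, 14, 14, 14, 14, 14, 14, 14, 14, 2, 2, 2, 2, 2, 2, 2, 2, 2, 2, 2, 2, 2, 2, 2, 2, 2, 2, 2, 2, 2, 2, 2, 2, 1].
sign(π) = (−1)^{n − #cycles} = (−1)^{343−46} = (−1)^297 = -1.
(293|343)_J = -1 (Zolotarev's lemma cross-check).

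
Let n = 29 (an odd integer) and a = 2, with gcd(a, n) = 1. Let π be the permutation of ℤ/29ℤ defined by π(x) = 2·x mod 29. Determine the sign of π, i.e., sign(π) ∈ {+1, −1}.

Start at x=3: 3 → 6 → 12 → 24 → 19 → 9 → 18 → … (one orbit).
Cycle type of π: 28 + 1; total 2 cycles.
With 2 cycles on 29 points, sign = (−1)^{29−2} = -1.

-1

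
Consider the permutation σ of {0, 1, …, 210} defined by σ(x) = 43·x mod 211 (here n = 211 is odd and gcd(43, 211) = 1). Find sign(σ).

+1

Start at x=73: 73 → 185 → 148 → 34 → 196 → 199 → 117 → … (one orbit).
Decompose π into cycles: lengths [21, 21, 21, 21, 21, 21, 21, 21, 21, 21, 1] (11 cycles, including the fixed point 0).
With 11 cycles on 211 points, sign = (−1)^{211−11} = +1.
(43|211)_J = +1 (Zolotarev's lemma cross-check).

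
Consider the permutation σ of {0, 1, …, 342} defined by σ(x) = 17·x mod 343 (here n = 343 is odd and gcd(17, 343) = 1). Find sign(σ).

Orbit of 135 under x↦17x: [135, 237, 256, 236, 239, 290, 128]… (length divides ord_343(17)).
Cycle lengths of π_17 on ℤ/343ℤ: [294, 42, 6, 1]; 4 cycles in total.
sign(π) = (−1)^{n − #cycles} = (−1)^{343−4} = (−1)^339 = -1.

-1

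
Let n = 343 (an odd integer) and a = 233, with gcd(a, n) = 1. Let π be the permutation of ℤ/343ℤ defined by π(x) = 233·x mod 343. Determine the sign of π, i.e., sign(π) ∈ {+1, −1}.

+1

Trace 274: π^k(274) = [274, 44, 305, 64, 163, 249, 50] for k=0..6.
Cycle type of π: 147×2 + 21×2 + 3×2 + 1; total 7 cycles.
343 − 7 = 336 transpositions; sign(π) = (−1)^336 = +1.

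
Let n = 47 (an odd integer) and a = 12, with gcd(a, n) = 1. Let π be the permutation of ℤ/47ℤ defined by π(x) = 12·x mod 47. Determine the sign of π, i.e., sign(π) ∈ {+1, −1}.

+1

Start at x=7: 7 → 37 → 21 → 17 → 16 → 4 → 1 → … (one orbit).
Decompose π into cycles: lengths [23, 23, 1] (3 cycles, including the fixed point 0).
With 3 cycles on 47 points, sign = (−1)^{47−3} = +1.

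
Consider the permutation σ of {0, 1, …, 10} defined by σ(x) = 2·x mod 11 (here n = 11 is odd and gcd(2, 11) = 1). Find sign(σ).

-1

Trace 4: π^k(4) = [4, 8, 5, 10, 9, 7, 3] for k=0..6.
π_2 has 2 disjoint cycles with lengths [10, 1] on {0,…,10}.
2 cycles on 11: each ℓ→(−1)^(ℓ−1), product (−1)^9 = -1.
(2|11)_J = -1 (Zolotarev's lemma cross-check).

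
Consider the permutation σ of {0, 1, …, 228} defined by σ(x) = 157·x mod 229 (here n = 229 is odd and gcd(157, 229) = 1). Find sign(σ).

-1

Orbit of 182 under x↦157x: [182, 178, 8, 111, 23, 176, 152]… (length divides ord_229(157)).
2 cycles of lengths [228, 1].
2 cycles on 229: each ℓ→(−1)^(ℓ−1), product (−1)^227 = -1.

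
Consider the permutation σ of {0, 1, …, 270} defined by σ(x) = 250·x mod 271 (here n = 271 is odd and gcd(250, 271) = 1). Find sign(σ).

+1

Trace 44: π^k(44) = [44, 160, 163, 100, 68, 198, 178] for k=0..6.
The orbit structure of x ↦ 250x mod 271: 3 orbits of sizes [135, 135, 1].
sign(π) = (−1)^{n − #cycles} = (−1)^{271−3} = (−1)^268 = +1.
The Jacobi symbol (250|271) = +1 (Zolotarev) agrees.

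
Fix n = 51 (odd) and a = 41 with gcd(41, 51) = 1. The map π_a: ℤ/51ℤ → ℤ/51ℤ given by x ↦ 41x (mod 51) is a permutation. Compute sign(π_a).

Trace 29: π^k(29) = [29, 16, 44, 19, 14, 13, 23] for k=0..6.
Cycle type of π: 16×3 + 2 + 1; total 5 cycles.
51 − 5 = 46 transpositions; sign(π) = (−1)^46 = +1.
Zolotarev: (41|51) = +1, matching the cycle-count sign.

+1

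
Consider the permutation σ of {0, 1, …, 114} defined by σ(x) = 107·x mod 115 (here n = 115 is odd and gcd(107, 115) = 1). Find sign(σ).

+1

Start at x=96: 96 → 37 → 49 → 68 → 31 → 97 → 29 → … (one orbit).
Decompose π into cycles: lengths [44, 44, 22, 4, 1] (5 cycles, including the fixed point 0).
sign(π) = (−1)^{n − #cycles} = (−1)^{115−5} = (−1)^110 = +1.
(107|115)_J = +1 (Zolotarev's lemma cross-check).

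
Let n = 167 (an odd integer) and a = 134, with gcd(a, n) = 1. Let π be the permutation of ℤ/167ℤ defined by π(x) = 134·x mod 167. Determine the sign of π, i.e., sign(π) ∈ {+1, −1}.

-1

Trace 121: π^k(121) = [121, 15, 6, 136, 21, 142, 157] for k=0..6.
Cycle lengths of π_134 on ℤ/167ℤ: [166, 1]; 2 cycles in total.
n − c = 167 − 2 = 165; sign = (−1)^165 = -1.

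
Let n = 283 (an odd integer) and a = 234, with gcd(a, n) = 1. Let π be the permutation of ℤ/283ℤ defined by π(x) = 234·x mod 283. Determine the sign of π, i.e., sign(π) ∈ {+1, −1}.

Start at x=262: 262 → 180 → 236 → 39 → 70 → 249 → 251 → … (one orbit).
Decompose π into cycles: lengths [282, 1] (2 cycles, including the fixed point 0).
283 − 2 = 281 transpositions; sign(π) = (−1)^281 = -1.
Zolotarev: (234|283) = -1, matching the cycle-count sign.

-1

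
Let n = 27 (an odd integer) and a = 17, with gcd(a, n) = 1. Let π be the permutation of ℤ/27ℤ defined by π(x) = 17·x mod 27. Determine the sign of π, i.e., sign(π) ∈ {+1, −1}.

Trace 26: π^k(26) = [26, 10, 8, 1, 17, 19] for k=0..5.
Cycle type of π: 6×3 + 2×4 + 1; total 8 cycles.
27 − 8 = 19 transpositions; sign(π) = (−1)^19 = -1.
(17|27)_J = -1 (Zolotarev's lemma cross-check).

-1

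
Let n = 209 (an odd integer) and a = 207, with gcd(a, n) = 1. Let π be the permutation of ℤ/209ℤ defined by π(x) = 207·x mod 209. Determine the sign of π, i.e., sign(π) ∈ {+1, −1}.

Orbit of 4 under x↦207x: [4, 201, 16, 177, 64, 81, 47]… (length divides ord_209(207)).
Cycle type of π: 45×4 + 9×2 + 5×2 + 1; total 9 cycles.
n − c = 209 − 9 = 200; sign = (−1)^200 = +1.
The Jacobi symbol (207|209) = +1 (Zolotarev) agrees.

+1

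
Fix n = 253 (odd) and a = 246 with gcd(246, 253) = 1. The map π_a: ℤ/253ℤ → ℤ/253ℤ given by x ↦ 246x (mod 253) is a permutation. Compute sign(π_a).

Start at x=243: 243 → 70 → 16 → 141 → 25 → 78 → 213 → … (one orbit).
π_246 has 9 disjoint cycles with lengths [55, 55, 55, 55, 11, 11, 5, 5, 1] on {0,…,252}.
9 cycles on 253: each ℓ→(−1)^(ℓ−1), product (−1)^244 = +1.
Via Zolotarev, sign(π_{246}) = (246|253) = +1.

+1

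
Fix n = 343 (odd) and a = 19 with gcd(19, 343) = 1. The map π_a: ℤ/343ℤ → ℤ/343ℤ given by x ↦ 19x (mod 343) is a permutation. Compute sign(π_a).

-1

Start at x=18: 18 → 342 → 324 → 325 → 1 → 19 → 18 (one orbit).
Cycle type of π: 6×57 + 1; total 58 cycles.
With 58 cycles on 343 points, sign = (−1)^{343−58} = -1.
(19|343)_J = -1 (Zolotarev's lemma cross-check).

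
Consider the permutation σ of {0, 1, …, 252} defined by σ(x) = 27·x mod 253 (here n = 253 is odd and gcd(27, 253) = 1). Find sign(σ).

Start at x=59: 59 → 75 → 1 → 27 → 223 → 202 → 141 → … (one orbit).
Cycle type of π: 55×4 + 11×2 + 5×2 + 1; total 9 cycles.
sign(π) = (−1)^{n − #cycles} = (−1)^{253−9} = (−1)^244 = +1.
Via Zolotarev, sign(π_{27}) = (27|253) = +1.

+1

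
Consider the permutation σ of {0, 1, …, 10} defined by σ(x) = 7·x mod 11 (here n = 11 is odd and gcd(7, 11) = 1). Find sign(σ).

-1

Orbit of 5 under x↦7x: [5, 2, 3, 10, 4, 6, 9]… (length divides ord_11(7)).
Decompose π into cycles: lengths [10, 1] (2 cycles, including the fixed point 0).
2 cycles on 11: each ℓ→(−1)^(ℓ−1), product (−1)^9 = -1.
Check: (7/11) = -1 by Zolotarev.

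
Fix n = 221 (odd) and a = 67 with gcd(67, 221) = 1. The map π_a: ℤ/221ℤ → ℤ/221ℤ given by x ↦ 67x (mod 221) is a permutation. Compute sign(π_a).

-1

Start at x=33: 33 → 1 → 67 → 69 → 203 → 120 → 84 → … (one orbit).
26 cycles of lengths [12, 12, 12, 12, 12, 12, 12, 12, 12, 12, 12, 12, 12, 12, 12, 12, 12, 2, 2, 2, 2, 2, 2, 2, 2, 1].
sign(π) = (−1)^{n − #cycles} = (−1)^{221−26} = (−1)^195 = -1.
Check: (67/221) = -1 by Zolotarev.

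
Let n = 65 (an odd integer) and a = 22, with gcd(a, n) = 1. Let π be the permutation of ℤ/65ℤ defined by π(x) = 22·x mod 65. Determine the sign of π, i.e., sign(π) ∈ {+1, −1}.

Orbit of 48 under x↦22x: [48, 16, 27, 9, 3, 1, 22]… (length divides ord_65(22)).
10 cycles of lengths [12, 12, 12, 12, 4, 3, 3, 3, 3, 1].
10 cycles on 65: each ℓ→(−1)^(ℓ−1), product (−1)^55 = -1.

-1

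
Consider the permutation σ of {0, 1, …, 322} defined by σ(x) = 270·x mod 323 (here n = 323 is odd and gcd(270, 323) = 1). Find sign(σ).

+1

Orbit of 213 under x↦270x: [213, 16, 121, 47, 93, 239, 253]… (length divides ord_323(270)).
The orbit structure of x ↦ 270x mod 323: 9 orbits of sizes [72, 72, 72, 72, 9, 9, 8, 8, 1].
With 9 cycles on 323 points, sign = (−1)^{323−9} = +1.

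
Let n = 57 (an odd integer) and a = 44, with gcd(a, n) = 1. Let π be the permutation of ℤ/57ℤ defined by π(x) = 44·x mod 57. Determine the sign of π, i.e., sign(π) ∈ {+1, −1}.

-1

Start at x=26: 26 → 4 → 5 → 49 → 47 → 16 → 20 → … (one orbit).
The orbit structure of x ↦ 44x mod 57: 6 orbits of sizes [18, 18, 9, 9, 2, 1].
57 − 6 = 51 transpositions; sign(π) = (−1)^51 = -1.
(44|57)_J = -1 (Zolotarev's lemma cross-check).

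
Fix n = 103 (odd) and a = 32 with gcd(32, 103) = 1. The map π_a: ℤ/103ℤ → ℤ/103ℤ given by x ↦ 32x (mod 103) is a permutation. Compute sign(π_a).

+1

Trace 64: π^k(64) = [64, 91, 28, 72, 38, 83, 81] for k=0..6.
Cycle lengths of π_32 on ℤ/103ℤ: [51, 51, 1]; 3 cycles in total.
n − c = 103 − 3 = 100; sign = (−1)^100 = +1.
The Jacobi symbol (32|103) = +1 (Zolotarev) agrees.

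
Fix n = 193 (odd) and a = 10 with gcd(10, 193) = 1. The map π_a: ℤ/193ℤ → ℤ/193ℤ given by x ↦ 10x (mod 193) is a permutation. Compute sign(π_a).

-1

Orbit of 103 under x↦10x: [103, 65, 71, 131, 152, 169, 146]… (length divides ord_193(10)).
Cycle type of π: 192 + 1; total 2 cycles.
2 cycles on 193: each ℓ→(−1)^(ℓ−1), product (−1)^191 = -1.
Check: (10/193) = -1 by Zolotarev.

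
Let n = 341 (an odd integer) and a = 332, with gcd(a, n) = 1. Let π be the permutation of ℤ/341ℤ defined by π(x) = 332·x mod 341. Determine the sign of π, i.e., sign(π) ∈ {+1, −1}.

Trace 80: π^k(80) = [80, 303, 1, 332, 81, 294, 82] for k=0..6.
The orbit structure of x ↦ 332x mod 341: 13 orbits of sizes [30, 30, 30, 30, 30, 30, 30, 30, 30, 30, 30, 10, 1].
Σ(ℓ_i−1) = 341−13 = 328; sign = (−1)^328 = +1.
Zolotarev: (332|341) = +1, matching the cycle-count sign.

+1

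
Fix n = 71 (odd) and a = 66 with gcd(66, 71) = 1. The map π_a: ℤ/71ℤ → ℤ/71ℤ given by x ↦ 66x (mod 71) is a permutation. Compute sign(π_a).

Orbit of 70 under x↦66x: [70, 5, 46, 54, 14, 1, 66]… (length divides ord_71(66)).
8 cycles of lengths [10, 10, 10, 10, 10, 10, 10, 1].
Σ(ℓ_i−1) = 71−8 = 63; sign = (−1)^63 = -1.

-1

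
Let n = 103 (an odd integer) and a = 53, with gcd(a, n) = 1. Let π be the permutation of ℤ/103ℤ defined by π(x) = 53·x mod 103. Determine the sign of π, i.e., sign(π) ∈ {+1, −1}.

Start at x=19: 19 → 80 → 17 → 77 → 64 → 96 → 41 → … (one orbit).
Cycle lengths of π_53 on ℤ/103ℤ: [102, 1]; 2 cycles in total.
2 cycles on 103: each ℓ→(−1)^(ℓ−1), product (−1)^101 = -1.

-1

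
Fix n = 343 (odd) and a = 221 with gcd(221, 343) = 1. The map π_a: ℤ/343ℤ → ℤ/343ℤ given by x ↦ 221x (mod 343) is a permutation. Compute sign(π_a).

Trace 282: π^k(282) = [282, 239, 340, 23, 281, 18, 205] for k=0..6.
7 cycles of lengths [147, 147, 21, 21, 3, 3, 1].
sign(π) = (−1)^{n − #cycles} = (−1)^{343−7} = (−1)^336 = +1.

+1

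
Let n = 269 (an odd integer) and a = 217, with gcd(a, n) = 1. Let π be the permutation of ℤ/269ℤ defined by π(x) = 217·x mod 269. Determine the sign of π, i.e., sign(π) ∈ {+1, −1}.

+1

Orbit of 30 under x↦217x: [30, 54, 151, 218, 231, 93, 6]… (length divides ord_269(217)).
3 cycles of lengths [134, 134, 1].
n − c = 269 − 3 = 266; sign = (−1)^266 = +1.
Check: (217/269) = +1 by Zolotarev.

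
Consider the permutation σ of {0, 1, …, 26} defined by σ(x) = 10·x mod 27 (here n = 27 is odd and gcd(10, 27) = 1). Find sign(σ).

Orbit of 19 under x↦10x: [19, 1, 10]… (length divides ord_27(10)).
Cycle lengths of π_10 on ℤ/27ℤ: [3, 3, 3, 3, 3, 3, 1, 1, 1, 1, 1, 1, 1, 1, 1]; 15 cycles in total.
15 cycles on 27: each ℓ→(−1)^(ℓ−1), product (−1)^12 = +1.

+1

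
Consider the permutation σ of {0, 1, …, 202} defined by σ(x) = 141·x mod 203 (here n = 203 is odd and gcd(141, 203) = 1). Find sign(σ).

+1

Start at x=190: 190 → 197 → 169 → 78 → 36 → 1 → 141 → 190 (one orbit).
Cycle lengths of π_141 on ℤ/203ℤ: [7, 7, 7, 7, 7, 7, 7, 7, 7, 7, 7, 7, 7, 7, 7, 7, 7, 7, 7, 7, 7, 7, 7, 7, 7, 7, 7, 7, 1, 1, 1, 1, 1, 1, 1]; 35 cycles in total.
sign(π) = (−1)^{n − #cycles} = (−1)^{203−35} = (−1)^168 = +1.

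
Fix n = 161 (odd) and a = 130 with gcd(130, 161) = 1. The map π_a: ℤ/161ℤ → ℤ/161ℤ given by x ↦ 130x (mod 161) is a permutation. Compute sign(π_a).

Start at x=128: 128 → 57 → 4 → 37 → 141 → 137 → 100 → … (one orbit).
Cycle type of π: 66×2 + 22 + 3×2 + 1; total 6 cycles.
n − c = 161 − 6 = 155; sign = (−1)^155 = -1.
(130|161)_J = -1 (Zolotarev's lemma cross-check).

-1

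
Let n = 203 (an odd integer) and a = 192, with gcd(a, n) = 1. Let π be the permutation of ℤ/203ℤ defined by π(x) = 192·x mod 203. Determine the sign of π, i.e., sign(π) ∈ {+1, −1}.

+1

Start at x=19: 19 → 197 → 66 → 86 → 69 → 53 → 26 → … (one orbit).
5 cycles of lengths [84, 84, 28, 6, 1].
203 − 5 = 198 transpositions; sign(π) = (−1)^198 = +1.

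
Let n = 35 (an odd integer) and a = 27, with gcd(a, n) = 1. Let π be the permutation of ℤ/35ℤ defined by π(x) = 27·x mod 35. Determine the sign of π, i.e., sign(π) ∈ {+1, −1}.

+1

Start at x=13: 13 → 1 → 27 → 29 → 13 (one orbit).
Cycle lengths of π_27 on ℤ/35ℤ: [4, 4, 4, 4, 4, 4, 4, 2, 2, 2, 1]; 11 cycles in total.
Σ(ℓ_i−1) = 35−11 = 24; sign = (−1)^24 = +1.
(27|35)_J = +1 (Zolotarev's lemma cross-check).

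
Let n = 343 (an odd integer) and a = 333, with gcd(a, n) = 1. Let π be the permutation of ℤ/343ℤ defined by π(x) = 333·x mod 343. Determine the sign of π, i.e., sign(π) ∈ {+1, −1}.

Orbit of 277 under x↦333x: [277, 317, 260, 144, 275, 337, 60]… (length divides ord_343(333)).
Decompose π into cycles: lengths [147, 147, 21, 21, 3, 3, 1] (7 cycles, including the fixed point 0).
sign(π) = (−1)^{n − #cycles} = (−1)^{343−7} = (−1)^336 = +1.
(333|343)_J = +1 (Zolotarev's lemma cross-check).

+1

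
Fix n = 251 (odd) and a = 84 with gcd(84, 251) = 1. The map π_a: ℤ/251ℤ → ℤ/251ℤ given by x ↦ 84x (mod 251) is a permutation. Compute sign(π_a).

+1

Start at x=22: 22 → 91 → 114 → 38 → 180 → 60 → 20 → … (one orbit).
Cycle lengths of π_84 on ℤ/251ℤ: [125, 125, 1]; 3 cycles in total.
With 3 cycles on 251 points, sign = (−1)^{251−3} = +1.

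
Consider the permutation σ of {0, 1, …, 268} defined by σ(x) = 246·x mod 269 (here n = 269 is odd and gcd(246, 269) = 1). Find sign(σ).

+1

Trace 170: π^k(170) = [170, 125, 84, 220, 51, 172, 79] for k=0..6.
3 cycles of lengths [134, 134, 1].
Σ(ℓ_i−1) = 269−3 = 266; sign = (−1)^266 = +1.
Via Zolotarev, sign(π_{246}) = (246|269) = +1.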